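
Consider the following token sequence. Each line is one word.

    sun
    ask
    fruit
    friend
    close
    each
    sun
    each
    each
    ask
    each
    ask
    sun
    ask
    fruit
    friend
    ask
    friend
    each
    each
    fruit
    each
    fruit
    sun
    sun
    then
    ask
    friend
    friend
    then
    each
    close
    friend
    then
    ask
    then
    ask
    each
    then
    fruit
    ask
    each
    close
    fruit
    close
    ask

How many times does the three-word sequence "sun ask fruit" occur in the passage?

Scanning the 44 overlapping trigram windows for "sun ask fruit":
  position 1–3: sun ask fruit
  position 13–15: sun ask fruit

2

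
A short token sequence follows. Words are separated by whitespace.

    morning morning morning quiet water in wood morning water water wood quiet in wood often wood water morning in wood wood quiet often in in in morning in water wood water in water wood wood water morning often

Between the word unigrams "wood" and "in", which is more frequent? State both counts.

"wood": 9 occurrences
"in": 8 occurrences

"wood" (9 vs 8)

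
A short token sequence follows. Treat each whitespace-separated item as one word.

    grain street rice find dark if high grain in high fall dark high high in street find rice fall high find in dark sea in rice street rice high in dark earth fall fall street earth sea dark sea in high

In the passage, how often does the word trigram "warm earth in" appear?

0

Scanning the 39 overlapping trigram windows for "warm earth in":
  (none found)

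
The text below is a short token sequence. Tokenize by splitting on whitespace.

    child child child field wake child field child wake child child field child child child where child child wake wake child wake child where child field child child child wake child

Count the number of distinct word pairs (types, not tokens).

9

31 tokens → 30 bigram windows in total.
Repeated bigrams (each contributes count−1 duplicates):
  child child: 8
  wake child: 5
  child field: 4
  child wake: 4
  field child: 3
  child where: 2
  where child: 2
21 duplicate windows → 30 − 21 = 9 distinct.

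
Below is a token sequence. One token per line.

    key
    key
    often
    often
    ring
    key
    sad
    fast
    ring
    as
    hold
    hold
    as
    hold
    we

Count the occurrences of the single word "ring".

2

Scanning the 15 tokens for "ring":
  position 5: ring
  position 9: ring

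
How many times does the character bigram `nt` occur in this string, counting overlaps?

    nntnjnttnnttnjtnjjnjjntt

Sliding a length-2 window over the 24 characters (23 positions):
  position 2–3: nt
  position 6–7: nt
  position 10–11: nt
  position 22–23: nt

4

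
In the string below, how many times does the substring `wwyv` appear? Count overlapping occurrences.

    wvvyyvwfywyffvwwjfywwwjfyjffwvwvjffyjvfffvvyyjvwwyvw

1

Sliding a length-4 window over the 52 characters (49 positions):
  position 48–51: wwyv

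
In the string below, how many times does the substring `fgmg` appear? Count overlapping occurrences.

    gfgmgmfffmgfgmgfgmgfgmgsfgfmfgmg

Sliding a length-4 window over the 32 characters (29 positions):
  position 2–5: fgmg
  position 12–15: fgmg
  position 16–19: fgmg
  position 20–23: fgmg
  position 29–32: fgmg

5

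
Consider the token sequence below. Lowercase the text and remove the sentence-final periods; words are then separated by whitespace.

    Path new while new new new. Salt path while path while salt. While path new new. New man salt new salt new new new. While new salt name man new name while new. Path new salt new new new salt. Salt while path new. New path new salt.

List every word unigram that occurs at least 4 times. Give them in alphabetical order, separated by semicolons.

new; path; salt; while

Unigram counts meeting the condition (at least 4 times):
  new: 21
  path: 7
  salt: 9
  while: 7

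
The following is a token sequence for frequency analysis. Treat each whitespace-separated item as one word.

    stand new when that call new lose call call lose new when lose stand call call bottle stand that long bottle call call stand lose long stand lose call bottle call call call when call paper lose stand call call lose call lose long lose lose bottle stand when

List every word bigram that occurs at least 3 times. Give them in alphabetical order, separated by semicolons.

Bigram counts meeting the condition (at least 3 times):
  call call: 6
  call lose: 3
  lose call: 3

call call; call lose; lose call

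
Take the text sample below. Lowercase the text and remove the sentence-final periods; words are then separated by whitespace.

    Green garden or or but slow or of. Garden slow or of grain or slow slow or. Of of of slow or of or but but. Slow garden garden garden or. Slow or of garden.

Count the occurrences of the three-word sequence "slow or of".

Scanning the 33 overlapping trigram windows for "slow or of":
  position 6–8: slow or of
  position 10–12: slow or of
  position 16–18: slow or of
  position 21–23: slow or of
  position 32–34: slow or of

5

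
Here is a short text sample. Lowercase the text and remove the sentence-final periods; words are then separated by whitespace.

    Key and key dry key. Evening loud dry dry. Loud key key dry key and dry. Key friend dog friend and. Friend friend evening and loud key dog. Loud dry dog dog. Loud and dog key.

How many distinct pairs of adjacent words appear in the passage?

28

36 tokens → 35 bigram windows in total.
Repeated bigrams (each contributes count−1 duplicates):
  dry key: 3
  dog loud: 2
  key and: 2
  key dry: 2
  loud dry: 2
  loud key: 2
7 duplicate windows → 35 − 7 = 28 distinct.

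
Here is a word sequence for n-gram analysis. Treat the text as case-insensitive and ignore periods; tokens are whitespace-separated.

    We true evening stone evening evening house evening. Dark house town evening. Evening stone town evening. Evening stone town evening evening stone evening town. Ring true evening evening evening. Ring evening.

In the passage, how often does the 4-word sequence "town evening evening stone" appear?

3

Scanning the 28 overlapping 4-gram windows for "town evening evening stone":
  position 11–14: town evening evening stone
  position 15–18: town evening evening stone
  position 19–22: town evening evening stone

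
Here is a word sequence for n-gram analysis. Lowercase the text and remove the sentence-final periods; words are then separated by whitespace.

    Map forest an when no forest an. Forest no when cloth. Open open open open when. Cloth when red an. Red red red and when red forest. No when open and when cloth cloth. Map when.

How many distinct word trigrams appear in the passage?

36 tokens → 34 trigram windows in total.
Repeated trigrams (each contributes count−1 duplicates):
  forest no when: 2
  open open open: 2
2 duplicate windows → 34 − 2 = 32 distinct.

32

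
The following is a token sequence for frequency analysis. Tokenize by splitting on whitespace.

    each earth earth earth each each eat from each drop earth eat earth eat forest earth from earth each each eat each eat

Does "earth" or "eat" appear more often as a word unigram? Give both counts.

"earth" (7 vs 5)

"earth": 7 occurrences
"eat": 5 occurrences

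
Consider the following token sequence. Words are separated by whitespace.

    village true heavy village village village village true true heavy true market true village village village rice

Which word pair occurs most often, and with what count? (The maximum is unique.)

"village village", 5 times

Bigram frequencies (highest first):
  village village: 5
  village true: 2
  true heavy: 2
  heavy village: 1
  true true: 1
  heavy true: 1
  … (4 more, each ≤ 1)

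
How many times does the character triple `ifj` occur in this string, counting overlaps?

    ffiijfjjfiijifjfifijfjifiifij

1

Sliding a length-3 window over the 29 characters (27 positions):
  position 13–15: ifj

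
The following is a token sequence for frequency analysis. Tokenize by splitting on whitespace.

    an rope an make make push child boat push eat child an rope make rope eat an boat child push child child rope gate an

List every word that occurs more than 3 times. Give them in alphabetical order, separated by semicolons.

Unigram counts meeting the condition (more than 3 times):
  an: 5
  child: 5
  rope: 4

an; child; rope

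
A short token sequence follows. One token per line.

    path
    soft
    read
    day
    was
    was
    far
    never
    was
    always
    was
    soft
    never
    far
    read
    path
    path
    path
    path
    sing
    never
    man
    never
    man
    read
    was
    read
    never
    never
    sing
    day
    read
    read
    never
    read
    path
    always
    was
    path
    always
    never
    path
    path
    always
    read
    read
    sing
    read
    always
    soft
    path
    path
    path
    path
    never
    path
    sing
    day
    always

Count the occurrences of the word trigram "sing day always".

Scanning the 57 overlapping trigram windows for "sing day always":
  position 57–59: sing day always

1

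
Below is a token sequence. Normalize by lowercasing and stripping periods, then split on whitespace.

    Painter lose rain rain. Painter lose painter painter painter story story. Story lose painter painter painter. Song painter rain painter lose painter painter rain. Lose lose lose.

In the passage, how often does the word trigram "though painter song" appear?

0

Scanning the 25 overlapping trigram windows for "though painter song":
  (none found)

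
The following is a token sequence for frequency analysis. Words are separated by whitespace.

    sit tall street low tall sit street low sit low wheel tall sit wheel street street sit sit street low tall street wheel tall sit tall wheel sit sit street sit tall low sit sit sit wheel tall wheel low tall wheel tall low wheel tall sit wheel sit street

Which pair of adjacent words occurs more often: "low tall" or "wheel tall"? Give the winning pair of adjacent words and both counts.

"wheel tall" (5 vs 3)

"low tall": 3 occurrences
"wheel tall": 5 occurrences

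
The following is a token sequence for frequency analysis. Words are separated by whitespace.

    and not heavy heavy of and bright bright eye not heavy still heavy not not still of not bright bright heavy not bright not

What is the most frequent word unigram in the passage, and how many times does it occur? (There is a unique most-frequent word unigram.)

"not", 7 times

Unigram frequencies (highest first):
  not: 7
  heavy: 5
  bright: 5
  and: 2
  of: 2
  still: 2
  … (1 more, each ≤ 1)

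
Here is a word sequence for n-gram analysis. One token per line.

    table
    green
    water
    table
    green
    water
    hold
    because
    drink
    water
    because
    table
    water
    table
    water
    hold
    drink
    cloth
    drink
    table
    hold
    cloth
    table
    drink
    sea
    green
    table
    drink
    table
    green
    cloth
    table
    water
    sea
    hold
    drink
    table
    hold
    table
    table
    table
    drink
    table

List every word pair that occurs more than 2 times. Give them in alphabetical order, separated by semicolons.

drink table; table drink; table green; table water

Bigram counts meeting the condition (more than 2 times):
  drink table: 4
  table drink: 3
  table green: 3
  table water: 3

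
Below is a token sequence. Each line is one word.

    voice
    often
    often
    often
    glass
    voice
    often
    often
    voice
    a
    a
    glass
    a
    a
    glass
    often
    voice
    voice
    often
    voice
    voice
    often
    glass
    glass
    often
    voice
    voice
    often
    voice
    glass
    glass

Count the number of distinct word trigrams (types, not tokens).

31 tokens → 29 trigram windows in total.
Repeated trigrams (each contributes count−1 duplicates):
  often voice voice: 3
  voice voice often: 3
  a a glass: 2
  glass often voice: 2
  voice often often: 2
  voice often voice: 2
8 duplicate windows → 29 − 8 = 21 distinct.

21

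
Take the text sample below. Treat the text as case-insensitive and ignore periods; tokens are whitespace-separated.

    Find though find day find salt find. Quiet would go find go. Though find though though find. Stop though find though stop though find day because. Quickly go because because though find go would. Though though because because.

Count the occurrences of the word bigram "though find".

6

Scanning the 37 overlapping bigram windows for "though find":
  position 2–3: though find
  position 13–14: though find
  position 16–17: though find
  position 19–20: though find
  position 23–24: though find
  position 31–32: though find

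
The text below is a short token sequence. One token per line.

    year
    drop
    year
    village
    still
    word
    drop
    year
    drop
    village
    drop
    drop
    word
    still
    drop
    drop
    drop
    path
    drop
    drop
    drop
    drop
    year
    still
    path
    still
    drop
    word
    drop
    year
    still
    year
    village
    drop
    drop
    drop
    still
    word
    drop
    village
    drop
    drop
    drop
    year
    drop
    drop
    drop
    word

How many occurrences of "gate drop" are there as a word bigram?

0

Scanning the 47 overlapping bigram windows for "gate drop":
  (none found)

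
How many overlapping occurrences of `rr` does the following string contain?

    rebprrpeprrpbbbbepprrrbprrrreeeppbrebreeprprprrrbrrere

Sliding a length-2 window over the 54 characters (53 positions):
  position 5–6: rr
  position 10–11: rr
  position 20–21: rr
  position 21–22: rr
  position 25–26: rr
  position 26–27: rr
  position 27–28: rr
  position 46–47: rr
  position 47–48: rr
  position 50–51: rr

10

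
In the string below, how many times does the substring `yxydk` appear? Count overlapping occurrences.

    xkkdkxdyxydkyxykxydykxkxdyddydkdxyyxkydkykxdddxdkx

1

Sliding a length-5 window over the 50 characters (46 positions):
  position 8–12: yxydk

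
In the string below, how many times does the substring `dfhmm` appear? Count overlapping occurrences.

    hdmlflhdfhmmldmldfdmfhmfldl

1

Sliding a length-5 window over the 27 characters (23 positions):
  position 8–12: dfhmm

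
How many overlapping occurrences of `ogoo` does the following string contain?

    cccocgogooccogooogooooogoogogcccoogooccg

Sliding a length-4 window over the 40 characters (37 positions):
  position 7–10: ogoo
  position 13–16: ogoo
  position 17–20: ogoo
  position 23–26: ogoo
  position 34–37: ogoo

5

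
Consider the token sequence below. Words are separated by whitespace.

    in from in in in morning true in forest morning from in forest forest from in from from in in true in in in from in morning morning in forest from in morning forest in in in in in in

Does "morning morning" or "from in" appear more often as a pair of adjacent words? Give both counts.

"morning morning": 1 occurrence
"from in": 6 occurrences

"from in" (6 vs 1)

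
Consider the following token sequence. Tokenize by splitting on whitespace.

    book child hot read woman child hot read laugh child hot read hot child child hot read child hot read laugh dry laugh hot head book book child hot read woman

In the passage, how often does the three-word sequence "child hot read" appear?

Scanning the 29 overlapping trigram windows for "child hot read":
  position 2–4: child hot read
  position 6–8: child hot read
  position 10–12: child hot read
  position 15–17: child hot read
  position 18–20: child hot read
  position 28–30: child hot read

6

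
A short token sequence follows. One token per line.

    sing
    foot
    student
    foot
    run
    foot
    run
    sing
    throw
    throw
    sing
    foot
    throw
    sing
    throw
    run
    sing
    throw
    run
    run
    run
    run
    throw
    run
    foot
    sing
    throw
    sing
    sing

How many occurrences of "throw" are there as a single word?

Scanning the 29 tokens for "throw":
  position 9: throw
  position 10: throw
  position 13: throw
  position 15: throw
  position 18: throw
  position 23: throw
  position 27: throw

7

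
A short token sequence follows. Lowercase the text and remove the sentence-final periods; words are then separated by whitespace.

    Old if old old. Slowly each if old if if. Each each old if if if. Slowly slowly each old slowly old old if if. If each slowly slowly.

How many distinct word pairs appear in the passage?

29 tokens → 28 bigram windows in total.
Repeated bigrams (each contributes count−1 duplicates):
  if if: 5
  old if: 4
  each old: 2
  if each: 2
  if old: 2
  old old: 2
  old slowly: 2
  slowly each: 2
  … (1 more repeated)
14 duplicate windows → 28 − 14 = 14 distinct.

14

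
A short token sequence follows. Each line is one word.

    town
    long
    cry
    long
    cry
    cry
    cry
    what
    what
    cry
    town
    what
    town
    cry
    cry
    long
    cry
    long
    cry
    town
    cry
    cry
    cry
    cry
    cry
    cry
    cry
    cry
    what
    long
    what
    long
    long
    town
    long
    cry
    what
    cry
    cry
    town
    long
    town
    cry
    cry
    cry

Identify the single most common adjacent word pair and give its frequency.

"cry cry", 13 times

Bigram frequencies (highest first):
  cry cry: 13
  long cry: 5
  town long: 3
  cry long: 3
  cry what: 3
  cry town: 3
  … (9 more, each ≤ 3)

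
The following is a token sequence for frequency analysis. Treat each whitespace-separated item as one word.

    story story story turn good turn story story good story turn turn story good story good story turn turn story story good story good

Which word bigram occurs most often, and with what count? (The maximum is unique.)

Bigram frequencies (highest first):
  story good: 5
  story story: 4
  good story: 4
  story turn: 3
  turn story: 3
  turn turn: 2
  … (2 more, each ≤ 1)

"story good", 5 times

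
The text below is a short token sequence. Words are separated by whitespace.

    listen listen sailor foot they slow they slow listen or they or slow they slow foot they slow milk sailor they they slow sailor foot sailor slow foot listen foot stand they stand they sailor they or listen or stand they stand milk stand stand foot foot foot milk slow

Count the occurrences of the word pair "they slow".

Scanning the 49 overlapping bigram windows for "they slow":
  position 5–6: they slow
  position 7–8: they slow
  position 14–15: they slow
  position 17–18: they slow
  position 22–23: they slow

5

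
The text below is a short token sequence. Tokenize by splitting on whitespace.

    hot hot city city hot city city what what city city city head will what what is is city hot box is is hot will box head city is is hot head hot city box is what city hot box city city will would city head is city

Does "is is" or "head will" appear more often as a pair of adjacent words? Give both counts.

"is is" (3 vs 1)

"is is": 3 occurrences
"head will": 1 occurrence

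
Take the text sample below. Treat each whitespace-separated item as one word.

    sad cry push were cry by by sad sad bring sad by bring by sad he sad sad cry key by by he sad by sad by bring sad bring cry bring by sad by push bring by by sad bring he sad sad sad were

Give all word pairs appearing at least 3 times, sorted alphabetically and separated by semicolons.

bring by; by by; by sad; he sad; sad bring; sad by; sad sad

Bigram counts meeting the condition (at least 3 times):
  bring by: 3
  by by: 3
  by sad: 5
  he sad: 3
  sad bring: 3
  sad by: 4
  sad sad: 4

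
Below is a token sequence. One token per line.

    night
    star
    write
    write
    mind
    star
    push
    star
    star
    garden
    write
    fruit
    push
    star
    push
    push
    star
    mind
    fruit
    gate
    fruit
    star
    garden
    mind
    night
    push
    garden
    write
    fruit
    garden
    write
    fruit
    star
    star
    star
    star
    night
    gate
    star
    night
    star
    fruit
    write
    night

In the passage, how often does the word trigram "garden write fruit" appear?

3

Scanning the 42 overlapping trigram windows for "garden write fruit":
  position 10–12: garden write fruit
  position 27–29: garden write fruit
  position 30–32: garden write fruit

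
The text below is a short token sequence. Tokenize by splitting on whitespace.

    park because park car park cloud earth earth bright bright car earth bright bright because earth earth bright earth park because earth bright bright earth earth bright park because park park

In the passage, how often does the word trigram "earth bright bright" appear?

Scanning the 29 overlapping trigram windows for "earth bright bright":
  position 8–10: earth bright bright
  position 12–14: earth bright bright
  position 22–24: earth bright bright

3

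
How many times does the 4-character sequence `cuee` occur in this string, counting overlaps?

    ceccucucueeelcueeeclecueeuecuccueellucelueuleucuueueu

Sliding a length-4 window over the 53 characters (50 positions):
  position 8–11: cuee
  position 14–17: cuee
  position 22–25: cuee
  position 31–34: cuee

4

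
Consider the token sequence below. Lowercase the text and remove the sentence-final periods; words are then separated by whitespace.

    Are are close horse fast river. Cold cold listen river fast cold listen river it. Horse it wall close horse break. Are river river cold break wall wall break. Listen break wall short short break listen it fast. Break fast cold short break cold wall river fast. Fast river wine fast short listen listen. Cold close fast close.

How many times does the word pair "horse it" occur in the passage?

1

Scanning the 57 overlapping bigram windows for "horse it":
  position 16–17: horse it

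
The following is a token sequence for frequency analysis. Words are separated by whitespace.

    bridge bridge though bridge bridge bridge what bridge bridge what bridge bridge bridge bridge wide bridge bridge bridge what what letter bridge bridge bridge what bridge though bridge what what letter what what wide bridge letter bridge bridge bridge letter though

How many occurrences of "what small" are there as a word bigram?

Scanning the 40 overlapping bigram windows for "what small":
  (none found)

0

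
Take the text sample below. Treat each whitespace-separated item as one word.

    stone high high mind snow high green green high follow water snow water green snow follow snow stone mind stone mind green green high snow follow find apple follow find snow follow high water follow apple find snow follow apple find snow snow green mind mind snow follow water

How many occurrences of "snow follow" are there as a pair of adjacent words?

5

Scanning the 48 overlapping bigram windows for "snow follow":
  position 15–16: snow follow
  position 25–26: snow follow
  position 31–32: snow follow
  position 38–39: snow follow
  position 47–48: snow follow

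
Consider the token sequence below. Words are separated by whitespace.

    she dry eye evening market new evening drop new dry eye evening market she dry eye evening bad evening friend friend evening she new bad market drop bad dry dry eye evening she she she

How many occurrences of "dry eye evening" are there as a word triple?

Scanning the 33 overlapping trigram windows for "dry eye evening":
  position 2–4: dry eye evening
  position 10–12: dry eye evening
  position 15–17: dry eye evening
  position 30–32: dry eye evening

4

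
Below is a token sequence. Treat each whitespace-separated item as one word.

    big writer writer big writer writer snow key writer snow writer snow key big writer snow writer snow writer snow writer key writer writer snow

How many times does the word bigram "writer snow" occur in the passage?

Scanning the 24 overlapping bigram windows for "writer snow":
  position 6–7: writer snow
  position 9–10: writer snow
  position 11–12: writer snow
  position 15–16: writer snow
  position 17–18: writer snow
  position 19–20: writer snow
  position 24–25: writer snow

7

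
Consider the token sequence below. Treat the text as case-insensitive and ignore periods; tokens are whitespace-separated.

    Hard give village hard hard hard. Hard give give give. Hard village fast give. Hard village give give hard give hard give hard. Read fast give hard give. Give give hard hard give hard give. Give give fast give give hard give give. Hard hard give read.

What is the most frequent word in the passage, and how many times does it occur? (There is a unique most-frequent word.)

"give", 22 times

Unigram frequencies (highest first):
  give: 22
  hard: 17
  village: 3
  fast: 3
  read: 2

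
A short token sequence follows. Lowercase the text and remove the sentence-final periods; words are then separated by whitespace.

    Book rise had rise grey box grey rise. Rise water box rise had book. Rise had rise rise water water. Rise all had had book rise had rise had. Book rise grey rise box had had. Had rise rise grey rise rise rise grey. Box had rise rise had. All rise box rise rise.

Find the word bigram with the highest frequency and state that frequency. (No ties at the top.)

"rise rise", 7 times

Bigram frequencies (highest first):
  rise rise: 7
  rise had: 6
  had rise: 5
  book rise: 4
  rise grey: 4
  grey rise: 3
  … (15 more, each ≤ 3)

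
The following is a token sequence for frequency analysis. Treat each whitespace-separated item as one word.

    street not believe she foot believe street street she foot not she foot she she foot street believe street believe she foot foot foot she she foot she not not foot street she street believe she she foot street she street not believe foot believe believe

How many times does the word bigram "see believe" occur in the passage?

0

Scanning the 45 overlapping bigram windows for "see believe":
  (none found)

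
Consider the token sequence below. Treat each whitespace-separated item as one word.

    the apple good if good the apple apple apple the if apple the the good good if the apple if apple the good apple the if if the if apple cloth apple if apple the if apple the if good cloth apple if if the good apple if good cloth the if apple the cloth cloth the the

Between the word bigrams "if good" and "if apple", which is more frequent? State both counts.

"if good": 3 occurrences
"if apple": 6 occurrences

"if apple" (6 vs 3)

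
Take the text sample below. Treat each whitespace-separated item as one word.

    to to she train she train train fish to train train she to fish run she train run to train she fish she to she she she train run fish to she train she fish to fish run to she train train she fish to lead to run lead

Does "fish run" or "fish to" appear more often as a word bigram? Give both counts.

"fish to" (4 vs 2)

"fish run": 2 occurrences
"fish to": 4 occurrences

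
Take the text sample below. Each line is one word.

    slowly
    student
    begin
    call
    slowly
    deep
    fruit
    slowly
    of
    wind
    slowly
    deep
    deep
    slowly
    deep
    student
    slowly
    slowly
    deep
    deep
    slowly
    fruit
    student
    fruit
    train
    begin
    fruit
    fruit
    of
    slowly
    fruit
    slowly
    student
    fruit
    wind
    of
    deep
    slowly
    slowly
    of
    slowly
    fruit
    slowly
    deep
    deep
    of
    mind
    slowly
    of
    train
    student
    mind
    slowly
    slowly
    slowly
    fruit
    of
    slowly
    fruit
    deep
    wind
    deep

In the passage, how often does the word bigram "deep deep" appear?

3

Scanning the 61 overlapping bigram windows for "deep deep":
  position 12–13: deep deep
  position 19–20: deep deep
  position 44–45: deep deep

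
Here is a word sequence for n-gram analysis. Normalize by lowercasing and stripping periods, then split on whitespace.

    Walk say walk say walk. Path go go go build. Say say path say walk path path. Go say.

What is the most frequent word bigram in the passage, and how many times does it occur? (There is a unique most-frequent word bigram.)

Bigram frequencies (highest first):
  say walk: 3
  walk say: 2
  walk path: 2
  path go: 2
  go go: 2
  go build: 1
  … (6 more, each ≤ 1)

"say walk", 3 times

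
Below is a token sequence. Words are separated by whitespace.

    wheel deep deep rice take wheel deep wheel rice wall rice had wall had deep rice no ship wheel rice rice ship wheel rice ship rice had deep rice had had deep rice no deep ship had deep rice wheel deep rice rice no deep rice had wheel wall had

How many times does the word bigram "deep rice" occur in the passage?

Scanning the 49 overlapping bigram windows for "deep rice":
  position 3–4: deep rice
  position 15–16: deep rice
  position 28–29: deep rice
  position 32–33: deep rice
  position 38–39: deep rice
  position 41–42: deep rice
  position 45–46: deep rice

7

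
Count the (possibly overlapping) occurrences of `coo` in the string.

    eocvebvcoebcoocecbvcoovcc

2

Sliding a length-3 window over the 25 characters (23 positions):
  position 12–14: coo
  position 20–22: coo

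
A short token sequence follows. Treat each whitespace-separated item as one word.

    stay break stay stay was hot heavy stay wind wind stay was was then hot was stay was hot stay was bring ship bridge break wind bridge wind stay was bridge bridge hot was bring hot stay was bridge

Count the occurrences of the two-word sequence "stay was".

Scanning the 38 overlapping bigram windows for "stay was":
  position 4–5: stay was
  position 11–12: stay was
  position 17–18: stay was
  position 20–21: stay was
  position 29–30: stay was
  position 37–38: stay was

6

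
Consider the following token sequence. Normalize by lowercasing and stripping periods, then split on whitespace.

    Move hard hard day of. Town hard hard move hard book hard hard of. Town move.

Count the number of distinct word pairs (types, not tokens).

11

16 tokens → 15 bigram windows in total.
Repeated bigrams (each contributes count−1 duplicates):
  hard hard: 3
  move hard: 2
  of town: 2
4 duplicate windows → 15 − 4 = 11 distinct.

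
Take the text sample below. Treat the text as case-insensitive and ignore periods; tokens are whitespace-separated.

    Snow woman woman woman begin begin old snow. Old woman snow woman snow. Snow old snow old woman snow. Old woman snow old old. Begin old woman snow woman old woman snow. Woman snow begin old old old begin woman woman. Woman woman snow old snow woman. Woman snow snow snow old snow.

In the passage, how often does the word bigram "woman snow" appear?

Scanning the 52 overlapping bigram windows for "woman snow":
  position 10–11: woman snow
  position 12–13: woman snow
  position 18–19: woman snow
  position 21–22: woman snow
  position 27–28: woman snow
  position 31–32: woman snow
  position 33–34: woman snow
  position 43–44: woman snow
  position 48–49: woman snow

9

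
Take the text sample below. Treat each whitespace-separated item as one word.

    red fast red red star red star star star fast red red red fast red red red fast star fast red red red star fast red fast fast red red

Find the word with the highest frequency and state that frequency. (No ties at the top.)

"red", 16 times

Unigram frequencies (highest first):
  red: 16
  fast: 8
  star: 6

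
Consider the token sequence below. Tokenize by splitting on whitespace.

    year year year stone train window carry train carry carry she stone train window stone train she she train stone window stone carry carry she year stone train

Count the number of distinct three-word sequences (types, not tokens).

23

28 tokens → 26 trigram windows in total.
Repeated trigrams (each contributes count−1 duplicates):
  carry carry she: 2
  stone train window: 2
  year stone train: 2
3 duplicate windows → 26 − 3 = 23 distinct.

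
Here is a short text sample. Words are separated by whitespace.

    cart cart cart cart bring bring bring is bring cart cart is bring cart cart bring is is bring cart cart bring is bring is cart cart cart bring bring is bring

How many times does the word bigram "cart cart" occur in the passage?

8

Scanning the 31 overlapping bigram windows for "cart cart":
  position 1–2: cart cart
  position 2–3: cart cart
  position 3–4: cart cart
  position 10–11: cart cart
  position 14–15: cart cart
  position 20–21: cart cart
  position 26–27: cart cart
  position 27–28: cart cart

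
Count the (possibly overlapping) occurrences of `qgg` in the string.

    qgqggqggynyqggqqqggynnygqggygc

Sliding a length-3 window over the 30 characters (28 positions):
  position 3–5: qgg
  position 6–8: qgg
  position 12–14: qgg
  position 17–19: qgg
  position 25–27: qgg

5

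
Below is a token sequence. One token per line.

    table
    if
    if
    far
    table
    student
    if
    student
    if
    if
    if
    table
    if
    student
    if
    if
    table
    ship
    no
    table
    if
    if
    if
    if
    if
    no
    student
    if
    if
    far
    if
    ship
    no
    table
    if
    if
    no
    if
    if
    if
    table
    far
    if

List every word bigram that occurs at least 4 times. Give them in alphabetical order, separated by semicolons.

if if; student if; table if

Bigram counts meeting the condition (at least 4 times):
  if if: 12
  student if: 4
  table if: 4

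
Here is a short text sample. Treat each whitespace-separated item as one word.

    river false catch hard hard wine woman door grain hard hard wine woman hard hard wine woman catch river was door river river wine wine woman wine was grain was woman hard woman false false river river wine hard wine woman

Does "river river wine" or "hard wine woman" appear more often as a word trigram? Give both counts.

"hard wine woman" (4 vs 2)

"river river wine": 2 occurrences
"hard wine woman": 4 occurrences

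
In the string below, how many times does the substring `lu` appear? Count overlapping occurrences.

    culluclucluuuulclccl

3

Sliding a length-2 window over the 20 characters (19 positions):
  position 4–5: lu
  position 7–8: lu
  position 10–11: lu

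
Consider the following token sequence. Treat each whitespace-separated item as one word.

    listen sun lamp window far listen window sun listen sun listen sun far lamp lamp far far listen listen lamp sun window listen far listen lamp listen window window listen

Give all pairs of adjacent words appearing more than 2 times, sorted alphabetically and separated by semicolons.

far listen; listen sun

Bigram counts meeting the condition (more than 2 times):
  far listen: 3
  listen sun: 3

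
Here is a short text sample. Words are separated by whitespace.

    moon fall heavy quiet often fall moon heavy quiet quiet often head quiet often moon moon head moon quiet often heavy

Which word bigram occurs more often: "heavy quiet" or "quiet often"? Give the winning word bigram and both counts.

"heavy quiet": 2 occurrences
"quiet often": 4 occurrences

"quiet often" (4 vs 2)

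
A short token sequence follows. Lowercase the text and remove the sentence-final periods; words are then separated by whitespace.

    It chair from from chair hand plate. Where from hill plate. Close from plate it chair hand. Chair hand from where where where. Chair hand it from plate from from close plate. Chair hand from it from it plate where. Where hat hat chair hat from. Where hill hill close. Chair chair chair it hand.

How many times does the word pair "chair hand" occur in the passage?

5

Scanning the 54 overlapping bigram windows for "chair hand":
  position 5–6: chair hand
  position 16–17: chair hand
  position 18–19: chair hand
  position 24–25: chair hand
  position 33–34: chair hand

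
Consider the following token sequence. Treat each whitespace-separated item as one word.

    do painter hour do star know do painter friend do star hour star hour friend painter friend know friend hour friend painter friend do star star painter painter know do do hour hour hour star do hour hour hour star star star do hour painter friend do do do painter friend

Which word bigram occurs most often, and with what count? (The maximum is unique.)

Bigram frequencies (highest first):
  painter friend: 5
  hour hour: 4
  do painter: 3
  do star: 3
  friend do: 3
  hour star: 3
  … (18 more, each ≤ 3)

"painter friend", 5 times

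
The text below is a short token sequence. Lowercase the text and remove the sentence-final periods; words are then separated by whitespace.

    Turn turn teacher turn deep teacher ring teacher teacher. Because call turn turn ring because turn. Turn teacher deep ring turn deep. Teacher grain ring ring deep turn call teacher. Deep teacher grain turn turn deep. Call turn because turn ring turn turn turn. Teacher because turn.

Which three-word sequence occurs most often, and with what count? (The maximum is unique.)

"turn turn teacher", 3 times

Trigram frequencies (highest first):
  turn turn teacher: 3
  turn deep teacher: 2
  deep teacher grain: 2
  turn teacher turn: 1
  teacher turn deep: 1
  deep teacher ring: 1
  … (35 more, each ≤ 1)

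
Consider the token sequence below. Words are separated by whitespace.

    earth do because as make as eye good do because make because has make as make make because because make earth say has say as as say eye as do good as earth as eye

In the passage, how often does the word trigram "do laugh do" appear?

0

Scanning the 33 overlapping trigram windows for "do laugh do":
  (none found)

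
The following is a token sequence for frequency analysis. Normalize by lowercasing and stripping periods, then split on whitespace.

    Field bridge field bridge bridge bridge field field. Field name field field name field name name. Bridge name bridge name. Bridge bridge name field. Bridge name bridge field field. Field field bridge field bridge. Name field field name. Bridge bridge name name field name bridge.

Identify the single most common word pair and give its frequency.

"field field", 7 times

Bigram frequencies (highest first):
  field field: 7
  name bridge: 6
  bridge name: 6
  field bridge: 5
  field name: 5
  name field: 5
  … (3 more, each ≤ 4)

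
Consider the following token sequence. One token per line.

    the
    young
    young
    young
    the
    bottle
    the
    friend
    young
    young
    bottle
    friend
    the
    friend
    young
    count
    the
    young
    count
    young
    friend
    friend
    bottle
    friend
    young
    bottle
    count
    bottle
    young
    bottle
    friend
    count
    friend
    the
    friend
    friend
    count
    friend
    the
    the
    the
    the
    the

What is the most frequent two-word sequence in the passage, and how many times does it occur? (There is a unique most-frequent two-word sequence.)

Bigram frequencies (highest first):
  the the: 4
  young young: 3
  the friend: 3
  friend young: 3
  young bottle: 3
  bottle friend: 3
  … (16 more, each ≤ 3)

"the the", 4 times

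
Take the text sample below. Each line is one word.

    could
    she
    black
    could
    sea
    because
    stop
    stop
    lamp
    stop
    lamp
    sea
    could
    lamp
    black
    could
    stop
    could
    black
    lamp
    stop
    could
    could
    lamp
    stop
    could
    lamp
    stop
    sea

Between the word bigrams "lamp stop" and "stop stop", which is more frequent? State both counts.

"lamp stop": 4 occurrences
"stop stop": 1 occurrence

"lamp stop" (4 vs 1)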